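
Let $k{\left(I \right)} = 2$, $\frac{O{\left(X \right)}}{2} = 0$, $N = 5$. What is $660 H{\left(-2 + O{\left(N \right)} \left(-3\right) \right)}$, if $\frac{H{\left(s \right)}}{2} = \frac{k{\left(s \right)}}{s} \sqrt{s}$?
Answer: $- 1320 i \sqrt{2} \approx - 1866.8 i$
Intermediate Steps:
$O{\left(X \right)} = 0$ ($O{\left(X \right)} = 2 \cdot 0 = 0$)
$H{\left(s \right)} = \frac{4}{\sqrt{s}}$ ($H{\left(s \right)} = 2 \frac{2}{s} \sqrt{s} = 2 \frac{2}{\sqrt{s}} = \frac{4}{\sqrt{s}}$)
$660 H{\left(-2 + O{\left(N \right)} \left(-3\right) \right)} = 660 \frac{4}{\sqrt{-2 + 0 \left(-3\right)}} = 660 \frac{4}{\sqrt{-2 + 0}} = 660 \frac{4}{i \sqrt{2}} = 660 \cdot 4 \left(- \frac{i \sqrt{2}}{2}\right) = 660 \left(- 2 i \sqrt{2}\right) = - 1320 i \sqrt{2}$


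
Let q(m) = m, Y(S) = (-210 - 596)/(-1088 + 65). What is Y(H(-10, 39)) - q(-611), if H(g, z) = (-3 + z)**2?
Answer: 20189/33 ≈ 611.79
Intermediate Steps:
Y(S) = 26/33 (Y(S) = -806/(-1023) = -806*(-1/1023) = 26/33)
Y(H(-10, 39)) - q(-611) = 26/33 - 1*(-611) = 26/33 + 611 = 20189/33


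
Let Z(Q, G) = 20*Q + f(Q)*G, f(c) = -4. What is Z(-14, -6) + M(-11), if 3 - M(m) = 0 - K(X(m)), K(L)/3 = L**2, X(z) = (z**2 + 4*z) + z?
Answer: 12815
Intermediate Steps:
X(z) = z**2 + 5*z
K(L) = 3*L**2
Z(Q, G) = -4*G + 20*Q (Z(Q, G) = 20*Q - 4*G = -4*G + 20*Q)
M(m) = 3 + 3*m**2*(5 + m)**2 (M(m) = 3 - (0 - 3*(m*(5 + m))**2) = 3 - (0 - 3*m**2*(5 + m)**2) = 3 - (-3)*m**2*(5 + m)**2 = 3 + 3*m**2*(5 + m)**2)
Z(-14, -6) + M(-11) = (-4*(-6) + 20*(-14)) + (3 + 3*(-11)**2*(5 - 11)**2) = (24 - 280) + (3 + 3*121*(-6)**2) = -256 + (3 + 3*121*36) = -256 + (3 + 13068) = -256 + 13071 = 12815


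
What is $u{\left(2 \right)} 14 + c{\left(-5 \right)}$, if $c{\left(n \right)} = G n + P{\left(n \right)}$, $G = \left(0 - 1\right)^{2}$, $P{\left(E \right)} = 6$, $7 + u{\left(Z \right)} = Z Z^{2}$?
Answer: $15$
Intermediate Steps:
$u{\left(Z \right)} = -7 + Z^{3}$ ($u{\left(Z \right)} = -7 + Z Z^{2} = -7 + Z^{3}$)
$G = 1$ ($G = \left(-1\right)^{2} = 1$)
$c{\left(n \right)} = 6 + n$ ($c{\left(n \right)} = 1 n + 6 = n + 6 = 6 + n$)
$u{\left(2 \right)} 14 + c{\left(-5 \right)} = \left(-7 + 2^{3}\right) 14 + \left(6 - 5\right) = \left(-7 + 8\right) 14 + 1 = 1 \cdot 14 + 1 = 14 + 1 = 15$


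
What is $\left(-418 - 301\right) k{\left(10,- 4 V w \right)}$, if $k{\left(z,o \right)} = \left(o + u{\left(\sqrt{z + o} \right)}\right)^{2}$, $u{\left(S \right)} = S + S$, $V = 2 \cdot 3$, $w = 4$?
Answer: $-6378968 + 276096 i \sqrt{86} \approx -6.379 \cdot 10^{6} + 2.5604 \cdot 10^{6} i$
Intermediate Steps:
$V = 6$
$u{\left(S \right)} = 2 S$
$k{\left(z,o \right)} = \left(o + 2 \sqrt{o + z}\right)^{2}$ ($k{\left(z,o \right)} = \left(o + 2 \sqrt{z + o}\right)^{2} = \left(o + 2 \sqrt{o + z}\right)^{2}$)
$\left(-418 - 301\right) k{\left(10,- 4 V w \right)} = \left(-418 - 301\right) \left(\left(-4\right) 6 \cdot 4 + 2 \sqrt{\left(-4\right) 6 \cdot 4 + 10}\right)^{2} = - 719 \left(\left(-24\right) 4 + 2 \sqrt{\left(-24\right) 4 + 10}\right)^{2} = - 719 \left(-96 + 2 \sqrt{-96 + 10}\right)^{2} = - 719 \left(-96 + 2 \sqrt{-86}\right)^{2} = - 719 \left(-96 + 2 i \sqrt{86}\right)^{2}$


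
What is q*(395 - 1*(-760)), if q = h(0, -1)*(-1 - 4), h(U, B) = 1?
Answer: -5775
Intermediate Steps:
q = -5 (q = 1*(-1 - 4) = 1*(-5) = -5)
q*(395 - 1*(-760)) = -5*(395 - 1*(-760)) = -5*(395 + 760) = -5*1155 = -5775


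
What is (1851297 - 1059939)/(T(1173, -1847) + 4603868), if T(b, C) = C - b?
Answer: 131893/766808 ≈ 0.17200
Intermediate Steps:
(1851297 - 1059939)/(T(1173, -1847) + 4603868) = (1851297 - 1059939)/((-1847 - 1*1173) + 4603868) = 791358/((-1847 - 1173) + 4603868) = 791358/(-3020 + 4603868) = 791358/4600848 = 791358*(1/4600848) = 131893/766808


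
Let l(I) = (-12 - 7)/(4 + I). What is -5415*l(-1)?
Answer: 34295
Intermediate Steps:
l(I) = -19/(4 + I)
-5415*l(-1) = -(-102885)/(4 - 1) = -(-102885)/3 = -5415*(-19/3) = 34295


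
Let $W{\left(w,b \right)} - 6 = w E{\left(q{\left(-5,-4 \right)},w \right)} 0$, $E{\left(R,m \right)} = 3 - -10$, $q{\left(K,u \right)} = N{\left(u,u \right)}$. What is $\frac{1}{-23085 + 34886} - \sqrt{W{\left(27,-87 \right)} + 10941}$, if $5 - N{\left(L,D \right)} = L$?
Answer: $\frac{1}{11801} - \sqrt{10947} \approx -104.63$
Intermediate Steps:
$N{\left(L,D \right)} = 5 - L$
$q{\left(K,u \right)} = 5 - u$
$E{\left(R,m \right)} = 13$ ($E{\left(R,m \right)} = 3 + 10 = 13$)
$W{\left(w,b \right)} = 6$ ($W{\left(w,b \right)} = 6 + w 13 \cdot 0 = 6 + 13 w 0 = 6 + 0 = 6$)
$\frac{1}{-23085 + 34886} - \sqrt{W{\left(27,-87 \right)} + 10941} = \frac{1}{-23085 + 34886} - \sqrt{6 + 10941} = \frac{1}{11801} - \sqrt{10947}$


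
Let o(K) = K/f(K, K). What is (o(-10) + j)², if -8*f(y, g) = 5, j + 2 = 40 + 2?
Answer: 3136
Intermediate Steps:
j = 40 (j = -2 + (40 + 2) = -2 + 42 = 40)
f(y, g) = -5/8 (f(y, g) = -⅛*5 = -5/8)
o(K) = -8*K/5 (o(K) = K/(-5/8) = K*(-8/5) = -8*K/5)
(o(-10) + j)² = (-8/5*(-10) + 40)² = (16 + 40)² = 56² = 3136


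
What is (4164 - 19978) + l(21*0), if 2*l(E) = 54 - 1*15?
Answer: -31589/2 ≈ -15795.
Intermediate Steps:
l(E) = 39/2 (l(E) = (54 - 1*15)/2 = (54 - 15)/2 = (1/2)*39 = 39/2)
(4164 - 19978) + l(21*0) = (4164 - 19978) + 39/2 = -15814 + 39/2 = -31589/2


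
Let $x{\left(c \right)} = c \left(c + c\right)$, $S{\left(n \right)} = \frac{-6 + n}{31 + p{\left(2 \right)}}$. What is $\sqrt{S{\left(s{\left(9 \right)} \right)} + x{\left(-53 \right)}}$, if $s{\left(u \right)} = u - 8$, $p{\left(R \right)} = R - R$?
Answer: $\frac{\sqrt{5398743}}{31} \approx 74.952$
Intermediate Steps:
$p{\left(R \right)} = 0$
$s{\left(u \right)} = -8 + u$
$S{\left(n \right)} = - \frac{6}{31} + \frac{n}{31}$ ($S{\left(n \right)} = \frac{-6 + n}{31 + 0} = \frac{-6 + n}{31} = \left(-6 + n\right) \frac{1}{31} = - \frac{6}{31} + \frac{n}{31}$)
$x{\left(c \right)} = 2 c^{2}$ ($x{\left(c \right)} = c 2 c = 2 c^{2}$)
$\sqrt{S{\left(s{\left(9 \right)} \right)} + x{\left(-53 \right)}} = \sqrt{\left(- \frac{6}{31} + \frac{-8 + 9}{31}\right) + 2 \left(-53\right)^{2}} = \sqrt{\left(- \frac{6}{31} + \frac{1}{31} \cdot 1\right) + 2 \cdot 2809} = \sqrt{\left(- \frac{6}{31} + \frac{1}{31}\right) + 5618} = \sqrt{- \frac{5}{31} + 5618} = \sqrt{\frac{174153}{31}} = \frac{\sqrt{5398743}}{31}$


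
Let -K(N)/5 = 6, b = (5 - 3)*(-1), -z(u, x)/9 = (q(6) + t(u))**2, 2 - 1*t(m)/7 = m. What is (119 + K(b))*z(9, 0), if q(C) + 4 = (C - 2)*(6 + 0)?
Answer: -673641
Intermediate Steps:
t(m) = 14 - 7*m
q(C) = -16 + 6*C (q(C) = -4 + (C - 2)*(6 + 0) = -4 + (-2 + C)*6 = -4 + (-12 + 6*C) = -16 + 6*C)
z(u, x) = -9*(34 - 7*u)**2 (z(u, x) = -9*((-16 + 6*6) + (14 - 7*u))**2 = -9*((-16 + 36) + (14 - 7*u))**2 = -9*(20 + (14 - 7*u))**2 = -9*(34 - 7*u)**2)
b = -2 (b = 2*(-1) = -2)
K(N) = -30 (K(N) = -5*6 = -30)
(119 + K(b))*z(9, 0) = (119 - 30)*(-9*(-34 + 7*9)**2) = 89*(-9*(-34 + 63)**2) = 89*(-9*29**2) = 89*(-9*841) = 89*(-7569) = -673641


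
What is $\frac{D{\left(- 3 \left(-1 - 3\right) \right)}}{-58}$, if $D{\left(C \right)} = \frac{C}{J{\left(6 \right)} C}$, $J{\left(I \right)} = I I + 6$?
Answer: $- \frac{1}{2436} \approx -0.00041051$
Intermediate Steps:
$J{\left(I \right)} = 6 + I^{2}$ ($J{\left(I \right)} = I^{2} + 6 = 6 + I^{2}$)
$D{\left(C \right)} = \frac{1}{42}$ ($D{\left(C \right)} = \frac{C}{\left(6 + 6^{2}\right) C} = \frac{C}{\left(6 + 36\right) C} = \frac{C}{42 C} = C \frac{1}{42 C} = \frac{1}{42}$)
$\frac{D{\left(- 3 \left(-1 - 3\right) \right)}}{-58} = \frac{1}{42 \left(-58\right)} = \frac{1}{42} \left(- \frac{1}{58}\right) = - \frac{1}{2436}$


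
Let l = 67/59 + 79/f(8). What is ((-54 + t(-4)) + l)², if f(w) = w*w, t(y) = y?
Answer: 44124783481/14258176 ≈ 3094.7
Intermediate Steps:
f(w) = w²
l = 8949/3776 (l = 67/59 + 79/(8²) = 67*(1/59) + 79/64 = 67/59 + 79*(1/64) = 67/59 + 79/64 = 8949/3776 ≈ 2.3700)
((-54 + t(-4)) + l)² = ((-54 - 4) + 8949/3776)² = (-58 + 8949/3776)² = (-210059/3776)² = 44124783481/14258176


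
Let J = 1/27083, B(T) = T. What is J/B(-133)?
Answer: -1/3602039 ≈ -2.7762e-7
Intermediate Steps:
J = 1/27083 ≈ 3.6924e-5
J/B(-133) = (1/27083)/(-133) = (1/27083)*(-1/133) = -1/3602039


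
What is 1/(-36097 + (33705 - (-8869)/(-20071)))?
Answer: -20071/48018701 ≈ -0.00041798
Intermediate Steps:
1/(-36097 + (33705 - (-8869)/(-20071))) = 1/(-36097 + (33705 - (-8869)*(-1)/20071)) = 1/(-36097 + (33705 - 1*8869/20071)) = 1/(-36097 + (33705 - 8869/20071)) = 1/(-36097 + 676484186/20071) = 1/(-48018701/20071) = -20071/48018701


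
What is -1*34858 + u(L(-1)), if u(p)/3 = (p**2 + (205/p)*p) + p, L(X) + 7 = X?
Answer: -34075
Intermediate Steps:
L(X) = -7 + X
u(p) = 615 + 3*p + 3*p**2 (u(p) = 3*((p**2 + (205/p)*p) + p) = 3*((p**2 + 205) + p) = 3*((205 + p**2) + p) = 3*(205 + p + p**2) = 615 + 3*p + 3*p**2)
-1*34858 + u(L(-1)) = -1*34858 + (615 + 3*(-7 - 1) + 3*(-7 - 1)**2) = -34858 + (615 + 3*(-8) + 3*(-8)**2) = -34858 + (615 - 24 + 3*64) = -34858 + (615 - 24 + 192) = -34858 + 783 = -34075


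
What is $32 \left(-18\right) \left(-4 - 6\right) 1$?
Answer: $5760$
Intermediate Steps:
$32 \left(-18\right) \left(-4 - 6\right) 1 = - 576 \left(-4 - 6\right) 1 = - 576 \left(\left(-10\right) 1\right) = \left(-576\right) \left(-10\right) = 5760$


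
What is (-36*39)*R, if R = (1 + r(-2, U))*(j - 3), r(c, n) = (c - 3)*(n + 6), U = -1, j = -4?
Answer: -235872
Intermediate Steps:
r(c, n) = (-3 + c)*(6 + n)
R = 168 (R = (1 + (-18 - 3*(-1) + 6*(-2) - 2*(-1)))*(-4 - 3) = (1 + (-18 + 3 - 12 + 2))*(-7) = (1 - 25)*(-7) = -24*(-7) = 168)
(-36*39)*R = -36*39*168 = -1404*168 = -235872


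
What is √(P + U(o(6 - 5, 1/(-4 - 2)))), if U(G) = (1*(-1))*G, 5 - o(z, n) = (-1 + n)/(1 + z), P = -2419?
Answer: 23*I*√165/6 ≈ 49.24*I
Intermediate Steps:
o(z, n) = 5 - (-1 + n)/(1 + z)
U(G) = -G
√(P + U(o(6 - 5, 1/(-4 - 2)))) = √(-2419 - (6 - 1/(-4 - 2) + 5*(6 - 5))/(1 + (6 - 5))) = √(-2419 - (6 - 1/(-6) + 5*1)/(1 + 1)) = √(-2419 - (6 - 1*(-⅙) + 5)/2) = √(-2419 - (6 + ⅙ + 5)/2) = √(-2419 - 67/(2*6)) = √(-2419 - 1*67/12) = √(-2419 - 67/12) = √(-29095/12) = 23*I*√165/6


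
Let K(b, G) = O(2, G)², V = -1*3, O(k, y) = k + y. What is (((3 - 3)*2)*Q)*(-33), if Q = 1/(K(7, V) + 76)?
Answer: 0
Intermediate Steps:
V = -3
K(b, G) = (2 + G)²
Q = 1/77 (Q = 1/((2 - 3)² + 76) = 1/((-1)² + 76) = 1/(1 + 76) = 1/77 ≈ 0.012987)
(((3 - 3)*2)*Q)*(-33) = (((3 - 3)*2)*(1/77))*(-33) = ((0*2)*(1/77))*(-33) = (0*(1/77))*(-33) = 0*(-33) = 0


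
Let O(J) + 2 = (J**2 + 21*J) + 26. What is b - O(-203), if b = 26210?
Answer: -10760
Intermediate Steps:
O(J) = 24 + J**2 + 21*J (O(J) = -2 + ((J**2 + 21*J) + 26) = -2 + (26 + J**2 + 21*J) = 24 + J**2 + 21*J)
b - O(-203) = 26210 - (24 + (-203)**2 + 21*(-203)) = 26210 - (24 + 41209 - 4263) = 26210 - 1*36970 = 26210 - 36970 = -10760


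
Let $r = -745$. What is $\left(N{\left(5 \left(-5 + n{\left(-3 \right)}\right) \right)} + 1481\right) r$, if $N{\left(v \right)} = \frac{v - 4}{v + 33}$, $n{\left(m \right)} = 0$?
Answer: $- \frac{8805155}{8} \approx -1.1006 \cdot 10^{6}$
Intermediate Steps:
$N{\left(v \right)} = \frac{-4 + v}{33 + v}$
$\left(N{\left(5 \left(-5 + n{\left(-3 \right)}\right) \right)} + 1481\right) r = \left(\frac{-4 + 5 \left(-5 + 0\right)}{33 + 5 \left(-5 + 0\right)} + 1481\right) \left(-745\right) = \left(\frac{-4 + 5 \left(-5\right)}{33 + 5 \left(-5\right)} + 1481\right) \left(-745\right) = \left(\frac{-4 - 25}{33 - 25} + 1481\right) \left(-745\right) = \left(\frac{1}{8} \left(-29\right) + 1481\right) \left(-745\right) = \left(- \frac{29}{8} + 1481\right) \left(-745\right) = \frac{11819}{8} \left(-745\right) = - \frac{8805155}{8}$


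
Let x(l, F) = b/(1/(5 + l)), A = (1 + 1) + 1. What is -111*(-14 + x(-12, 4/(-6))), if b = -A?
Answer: -777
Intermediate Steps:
A = 3 (A = 2 + 1 = 3)
b = -3 (b = -1*3 = -3)
x(l, F) = -15 - 3*l (x(l, F) = -(15 + 3*l) = -3*(5 + l) = -15 - 3*l)
-111*(-14 + x(-12, 4/(-6))) = -111*(-14 + (-15 - 3*(-12))) = -111*(-14 + (-15 + 36)) = -111*(-14 + 21) = -111*7 = -777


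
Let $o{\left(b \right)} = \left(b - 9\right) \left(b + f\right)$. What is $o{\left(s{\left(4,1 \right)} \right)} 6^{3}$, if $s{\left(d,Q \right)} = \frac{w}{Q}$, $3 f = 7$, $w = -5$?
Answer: $8064$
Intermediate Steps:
$f = \frac{7}{3}$ ($f = \frac{1}{3} \cdot 7 = \frac{7}{3} \approx 2.3333$)
$s{\left(d,Q \right)} = - \frac{5}{Q}$
$o{\left(b \right)} = \left(-9 + b\right) \left(\frac{7}{3} + b\right)$ ($o{\left(b \right)} = \left(b - 9\right) \left(b + \frac{7}{3}\right) = \left(-9 + b\right) \left(\frac{7}{3} + b\right)$)
$o{\left(s{\left(4,1 \right)} \right)} 6^{3} = \left(-21 + \left(- \frac{5}{1}\right)^{2} - \frac{20 \left(- \frac{5}{1}\right)}{3}\right) 6^{3} = \left(-21 + \left(\left(-5\right) 1\right)^{2} - \frac{20 \left(\left(-5\right) 1\right)}{3}\right) 216 = \left(-21 + \left(-5\right)^{2} - - \frac{100}{3}\right) 216 = \left(-21 + 25 + \frac{100}{3}\right) 216 = \frac{112}{3} \cdot 216 = 8064$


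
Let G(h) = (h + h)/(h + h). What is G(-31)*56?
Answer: 56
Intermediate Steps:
G(h) = 1 (G(h) = (2*h)/((2*h)) = (2*h)*(1/(2*h)) = 1)
G(-31)*56 = 1*56 = 56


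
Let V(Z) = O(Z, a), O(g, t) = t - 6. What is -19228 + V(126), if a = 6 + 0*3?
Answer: -19228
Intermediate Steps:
a = 6 (a = 6 + 0 = 6)
O(g, t) = -6 + t
V(Z) = 0 (V(Z) = -6 + 6 = 0)
-19228 + V(126) = -19228 + 0 = -19228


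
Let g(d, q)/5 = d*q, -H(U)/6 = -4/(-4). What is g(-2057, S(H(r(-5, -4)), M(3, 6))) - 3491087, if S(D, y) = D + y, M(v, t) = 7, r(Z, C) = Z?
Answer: -3501372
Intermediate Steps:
H(U) = -6 (H(U) = -(-24)/(-4) = -(-24)*(-1)/4 = -6*1 = -6)
g(d, q) = 5*d*q (g(d, q) = 5*(d*q) = 5*d*q)
g(-2057, S(H(r(-5, -4)), M(3, 6))) - 3491087 = 5*(-2057)*(-6 + 7) - 3491087 = 5*(-2057)*1 - 3491087 = -10285 - 3491087 = -3501372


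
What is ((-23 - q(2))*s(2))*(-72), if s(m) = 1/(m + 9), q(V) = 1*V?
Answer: 1800/11 ≈ 163.64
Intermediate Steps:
q(V) = V
s(m) = 1/(9 + m)
((-23 - q(2))*s(2))*(-72) = ((-23 - 1*2)/(9 + 2))*(-72) = ((-23 - 2)/11)*(-72) = -25*1/11*(-72) = -25/11*(-72) = 1800/11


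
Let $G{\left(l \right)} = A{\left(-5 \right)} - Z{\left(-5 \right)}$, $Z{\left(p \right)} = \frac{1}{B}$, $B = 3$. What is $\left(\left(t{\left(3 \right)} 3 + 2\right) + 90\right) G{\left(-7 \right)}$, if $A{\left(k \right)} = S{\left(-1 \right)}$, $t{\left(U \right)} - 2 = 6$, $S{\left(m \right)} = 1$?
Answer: $\frac{232}{3} \approx 77.333$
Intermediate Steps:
$t{\left(U \right)} = 8$ ($t{\left(U \right)} = 2 + 6 = 8$)
$Z{\left(p \right)} = \frac{1}{3}$
$A{\left(k \right)} = 1$
$G{\left(l \right)} = \frac{2}{3}$ ($G{\left(l \right)} = 1 - \frac{1}{3} = \frac{2}{3}$)
$\left(\left(t{\left(3 \right)} 3 + 2\right) + 90\right) G{\left(-7 \right)} = \left(\left(8 \cdot 3 + 2\right) + 90\right) \frac{2}{3} = \left(\left(24 + 2\right) + 90\right) \frac{2}{3} = \left(26 + 90\right) \frac{2}{3} = 116 \cdot \frac{2}{3} = \frac{232}{3}$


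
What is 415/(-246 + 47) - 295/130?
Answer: -22531/5174 ≈ -4.3547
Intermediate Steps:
415/(-246 + 47) - 295/130 = 415/(-199) - 295*1/130 = 415*(-1/199) - 59/26 = -415/199 - 59/26 = -22531/5174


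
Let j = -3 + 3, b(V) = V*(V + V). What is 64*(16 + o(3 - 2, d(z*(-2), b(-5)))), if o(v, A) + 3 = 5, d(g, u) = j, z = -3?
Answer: 1152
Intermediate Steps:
b(V) = 2*V**2 (b(V) = V*(2*V) = 2*V**2)
j = 0
d(g, u) = 0
o(v, A) = 2 (o(v, A) = -3 + 5 = 2)
64*(16 + o(3 - 2, d(z*(-2), b(-5)))) = 64*(16 + 2) = 64*18 = 1152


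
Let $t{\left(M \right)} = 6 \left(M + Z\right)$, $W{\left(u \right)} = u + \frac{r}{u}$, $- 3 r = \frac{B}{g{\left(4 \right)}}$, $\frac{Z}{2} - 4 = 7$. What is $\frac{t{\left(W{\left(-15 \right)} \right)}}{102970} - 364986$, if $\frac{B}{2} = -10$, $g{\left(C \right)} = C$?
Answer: $- \frac{56373912568}{154455} \approx -3.6499 \cdot 10^{5}$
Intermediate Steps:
$Z = 22$ ($Z = 8 + 2 \cdot 7 = 8 + 14 = 22$)
$B = -20$ ($B = 2 \left(-10\right) = -20$)
$r = \frac{5}{3}$ ($r = - \frac{\left(-20\right) \frac{1}{4}}{3} = \left(- \frac{1}{3}\right) \left(-5\right) = \frac{5}{3} \approx 1.6667$)
$W{\left(u \right)} = u + \frac{5}{3 u}$
$t{\left(M \right)} = 132 + 6 M$ ($t{\left(M \right)} = 6 \left(M + 22\right) = 6 \left(22 + M\right) = 132 + 6 M$)
$\frac{t{\left(W{\left(-15 \right)} \right)}}{102970} - 364986 = \frac{132 + 6 \left(-15 + \frac{5}{3 \left(-15\right)}\right)}{102970} - 364986 = \left(132 + 6 \left(-15 + \frac{5}{3} \left(- \frac{1}{15}\right)\right)\right) \frac{1}{102970} - 364986 = \left(132 + 6 \left(-15 - \frac{1}{9}\right)\right) \frac{1}{102970} - 364986 = \left(132 + 6 \left(- \frac{136}{9}\right)\right) \frac{1}{102970} - 364986 = \left(132 - \frac{272}{3}\right) \frac{1}{102970} - 364986 = \frac{124}{3} \cdot \frac{1}{102970} - 364986 = \frac{62}{154455} - 364986 = - \frac{56373912568}{154455}$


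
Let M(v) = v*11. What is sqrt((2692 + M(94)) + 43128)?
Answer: 3*sqrt(5206) ≈ 216.46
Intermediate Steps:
M(v) = 11*v
sqrt((2692 + M(94)) + 43128) = sqrt((2692 + 11*94) + 43128) = sqrt((2692 + 1034) + 43128) = sqrt(3726 + 43128) = sqrt(46854) = 3*sqrt(5206)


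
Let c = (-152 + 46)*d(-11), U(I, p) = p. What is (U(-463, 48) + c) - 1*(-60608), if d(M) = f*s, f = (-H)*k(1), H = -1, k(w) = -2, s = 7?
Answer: 62140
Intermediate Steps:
f = -2 (f = -1*(-1)*(-2) = 1*(-2) = -2)
d(M) = -14 (d(M) = -2*7 = -14)
c = 1484 (c = (-152 + 46)*(-14) = -106*(-14) = 1484)
(U(-463, 48) + c) - 1*(-60608) = (48 + 1484) - 1*(-60608) = 1532 + 60608 = 62140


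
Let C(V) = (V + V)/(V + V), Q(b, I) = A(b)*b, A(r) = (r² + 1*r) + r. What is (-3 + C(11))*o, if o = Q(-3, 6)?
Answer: 18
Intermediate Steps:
A(r) = r² + 2*r (A(r) = (r² + r) + r = (r + r²) + r = r² + 2*r)
Q(b, I) = b²*(2 + b) (Q(b, I) = (b*(2 + b))*b = b²*(2 + b))
o = -9 (o = (-3)²*(2 - 3) = 9*(-1) = -9)
C(V) = 1 (C(V) = (2*V)/((2*V)) = (2*V)*(1/(2*V)) = 1)
(-3 + C(11))*o = (-3 + 1)*(-9) = -2*(-9) = 18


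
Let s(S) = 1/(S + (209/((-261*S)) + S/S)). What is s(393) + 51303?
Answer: 2073336612132/40413553 ≈ 51303.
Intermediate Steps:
s(S) = 1/(1 + S - 209/(261*S)) (s(S) = 1/(S + (209*(-1/(261*S)) + 1)) = 1/(S + (-209/(261*S) + 1)) = 1/(S + (1 - 209/(261*S))) = 1/(1 + S - 209/(261*S)))
s(393) + 51303 = 261*393/(-209 + 261*393 + 261*393²) + 51303 = 261*393/(-209 + 102573 + 261*154449) + 51303 = 261*393/(-209 + 102573 + 40311189) + 51303 = 261*393/40413553 + 51303 = 261*393*(1/40413553) + 51303 = 102573/40413553 + 51303 = 2073336612132/40413553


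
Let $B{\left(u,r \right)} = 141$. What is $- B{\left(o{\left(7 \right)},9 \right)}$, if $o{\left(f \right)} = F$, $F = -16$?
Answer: $-141$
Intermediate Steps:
$o{\left(f \right)} = -16$
$- B{\left(o{\left(7 \right)},9 \right)} = \left(-1\right) 141 = -141$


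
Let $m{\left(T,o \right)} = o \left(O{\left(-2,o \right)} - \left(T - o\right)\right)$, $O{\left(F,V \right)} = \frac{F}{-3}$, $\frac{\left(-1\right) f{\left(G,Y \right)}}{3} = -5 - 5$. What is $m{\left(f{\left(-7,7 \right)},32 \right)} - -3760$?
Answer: $\frac{11536}{3} \approx 3845.3$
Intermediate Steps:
$f{\left(G,Y \right)} = 30$ ($f{\left(G,Y \right)} = - 3 \left(-5 - 5\right) = \left(-3\right) \left(-10\right) = 30$)
$O{\left(F,V \right)} = - \frac{F}{3}$ ($O{\left(F,V \right)} = F \left(- \frac{1}{3}\right) = - \frac{F}{3}$)
$m{\left(T,o \right)} = o \left(\frac{2}{3} + o - T\right)$ ($m{\left(T,o \right)} = o \left(\left(- \frac{1}{3}\right) \left(-2\right) - \left(T - o\right)\right) = o \left(\frac{2}{3} - \left(T - o\right)\right) = o \left(\frac{2}{3} + o - T\right)$)
$m{\left(f{\left(-7,7 \right)},32 \right)} - -3760 = \frac{1}{3} \cdot 32 \left(2 - 90 + 3 \cdot 32\right) - -3760 = \frac{1}{3} \cdot 32 \left(2 - 90 + 96\right) + 3760 = \frac{1}{3} \cdot 32 \cdot 8 + 3760 = \frac{256}{3} + 3760 = \frac{11536}{3}$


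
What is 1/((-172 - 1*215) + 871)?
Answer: 1/484 ≈ 0.0020661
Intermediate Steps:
1/((-172 - 1*215) + 871) = 1/((-172 - 215) + 871) = 1/(-387 + 871) = 1/484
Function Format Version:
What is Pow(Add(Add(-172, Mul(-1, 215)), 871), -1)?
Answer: Rational(1, 484) ≈ 0.0020661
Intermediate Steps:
Pow(Add(Add(-172, Mul(-1, 215)), 871), -1) = Pow(Add(Add(-172, -215), 871), -1) = Pow(Add(-387, 871), -1) = Pow(484, -1) = Rational(1, 484)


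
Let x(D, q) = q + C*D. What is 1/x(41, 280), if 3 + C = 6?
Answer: 1/403 ≈ 0.0024814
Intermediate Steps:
C = 3 (C = -3 + 6 = 3)
x(D, q) = q + 3*D
1/x(41, 280) = 1/(280 + 3*41) = 1/(280 + 123) = 1/403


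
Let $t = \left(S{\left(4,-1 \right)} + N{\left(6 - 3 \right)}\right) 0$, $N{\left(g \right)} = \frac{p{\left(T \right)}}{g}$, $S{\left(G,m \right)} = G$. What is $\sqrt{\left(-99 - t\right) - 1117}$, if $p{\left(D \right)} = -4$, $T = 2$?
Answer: $8 i \sqrt{19} \approx 34.871 i$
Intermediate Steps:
$N{\left(g \right)} = - \frac{4}{g}$
$t = 0$ ($t = \left(4 - \frac{4}{6 - 3}\right) 0 = \left(4 - \frac{4}{3}\right) 0 = \frac{8}{3} \cdot 0 = 0$)
$\sqrt{\left(-99 - t\right) - 1117} = \sqrt{\left(-99 - 0\right) - 1117} = \sqrt{\left(-99 + 0\right) - 1117} = \sqrt{-99 - 1117} = \sqrt{-1216} = 8 i \sqrt{19}$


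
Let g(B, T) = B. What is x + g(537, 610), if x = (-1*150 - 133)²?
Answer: 80626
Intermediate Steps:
x = 80089 (x = (-150 - 133)² = (-283)² = 80089)
x + g(537, 610) = 80089 + 537 = 80626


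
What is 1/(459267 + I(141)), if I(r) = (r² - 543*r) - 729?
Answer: 1/401856 ≈ 2.4885e-6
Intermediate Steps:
I(r) = -729 + r² - 543*r
1/(459267 + I(141)) = 1/(459267 + (-729 + 141² - 543*141)) = 1/(459267 + (-729 + 19881 - 76563)) = 1/(459267 - 57411) = 1/401856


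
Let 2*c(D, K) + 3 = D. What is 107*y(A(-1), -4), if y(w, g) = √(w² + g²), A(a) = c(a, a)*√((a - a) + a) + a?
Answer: 107*√(13 + 4*I) ≈ 390.23 + 58.678*I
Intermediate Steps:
c(D, K) = -3/2 + D/2
A(a) = a + √a*(-3/2 + a/2) (A(a) = (-3/2 + a/2)*√((a - a) + a) + a = (-3/2 + a/2)*√(0 + a) + a = (-3/2 + a/2)*√a + a = √a*(-3/2 + a/2) + a = a + √a*(-3/2 + a/2))
y(w, g) = √(g² + w²)
107*y(A(-1), -4) = 107*√((-4)² + (-1 + √(-1)*(-3 - 1)/2)²) = 107*√(16 + (-1 + (½)*I*(-4))²) = 107*√(16 + (-1 - 2*I)²)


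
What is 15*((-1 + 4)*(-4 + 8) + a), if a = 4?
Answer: 240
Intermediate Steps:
15*((-1 + 4)*(-4 + 8) + a) = 15*((-1 + 4)*(-4 + 8) + 4) = 15*(3*4 + 4) = 15*(12 + 4) = 15*16 = 240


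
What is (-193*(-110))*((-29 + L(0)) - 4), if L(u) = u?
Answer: -700590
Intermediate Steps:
(-193*(-110))*((-29 + L(0)) - 4) = (-193*(-110))*((-29 + 0) - 4) = 21230*(-29 - 4) = 21230*(-33) = -700590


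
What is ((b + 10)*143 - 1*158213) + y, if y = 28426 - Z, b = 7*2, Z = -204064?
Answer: 77709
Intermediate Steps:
b = 14
y = 232490 (y = 28426 - 1*(-204064) = 28426 + 204064 = 232490)
((b + 10)*143 - 1*158213) + y = ((14 + 10)*143 - 1*158213) + 232490 = (24*143 - 158213) + 232490 = (3432 - 158213) + 232490 = -154781 + 232490 = 77709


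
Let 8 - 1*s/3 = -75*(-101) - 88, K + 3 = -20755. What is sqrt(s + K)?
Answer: I*sqrt(43195) ≈ 207.83*I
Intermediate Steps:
K = -20758 (K = -3 - 20755 = -20758)
s = -22437 (s = 24 - 3*(-75*(-101) - 88) = 24 - 3*(7575 - 88) = 24 - 3*7487 = 24 - 22461 = -22437)
sqrt(s + K) = sqrt(-22437 - 20758) = sqrt(-43195) = I*sqrt(43195)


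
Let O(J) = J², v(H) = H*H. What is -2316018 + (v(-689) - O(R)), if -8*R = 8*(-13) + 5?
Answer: -117852809/64 ≈ -1.8415e+6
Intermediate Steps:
v(H) = H²
R = 99/8 (R = -(8*(-13) + 5)/8 = -(-104 + 5)/8 = -⅛*(-99) = 99/8 ≈ 12.375)
-2316018 + (v(-689) - O(R)) = -2316018 + ((-689)² - (99/8)²) = -2316018 + (474721 - 1*9801/64) = -2316018 + (474721 - 9801/64) = -2316018 + 30372343/64 = -117852809/64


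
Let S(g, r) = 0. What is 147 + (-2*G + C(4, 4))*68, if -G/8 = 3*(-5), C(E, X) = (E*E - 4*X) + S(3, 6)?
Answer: -16173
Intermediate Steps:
C(E, X) = E² - 4*X (C(E, X) = (E*E - 4*X) + 0 = (E² - 4*X) + 0 = E² - 4*X)
G = 120 (G = -24*(-5) = -8*(-15) = 120)
147 + (-2*G + C(4, 4))*68 = 147 + (-2*120 + (4² - 4*4))*68 = 147 + (-240 + (16 - 16))*68 = 147 + (-240 + 0)*68 = 147 - 240*68 = 147 - 16320 = -16173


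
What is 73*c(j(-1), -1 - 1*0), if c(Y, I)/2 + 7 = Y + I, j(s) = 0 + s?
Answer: -1314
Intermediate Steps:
j(s) = s
c(Y, I) = -14 + 2*I + 2*Y (c(Y, I) = -14 + 2*(Y + I) = -14 + 2*(I + Y) = -14 + (2*I + 2*Y) = -14 + 2*I + 2*Y)
73*c(j(-1), -1 - 1*0) = 73*(-14 + 2*(-1 - 1*0) + 2*(-1)) = 73*(-14 + 2*(-1 + 0) - 2) = 73*(-14 + 2*(-1) - 2) = 73*(-14 - 2 - 2) = 73*(-18) = -1314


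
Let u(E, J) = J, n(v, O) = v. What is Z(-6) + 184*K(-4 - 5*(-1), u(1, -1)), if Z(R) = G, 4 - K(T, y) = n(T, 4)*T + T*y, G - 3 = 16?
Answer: 755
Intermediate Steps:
G = 19 (G = 3 + 16 = 19)
K(T, y) = 4 - T**2 - T*y (K(T, y) = 4 - (T*T + T*y) = 4 - (T**2 + T*y) = 4 + (-T**2 - T*y) = 4 - T**2 - T*y)
Z(R) = 19
Z(-6) + 184*K(-4 - 5*(-1), u(1, -1)) = 19 + 184*(4 - (-4 - 5*(-1))**2 - 1*(-4 - 5*(-1))*(-1)) = 19 + 184*(4 - (-4 + 5)**2 - 1*(-4 + 5)*(-1)) = 19 + 184*(4 - 1*1**2 - 1*1*(-1)) = 19 + 184*(4 - 1*1 + 1) = 19 + 184*(4 - 1 + 1) = 19 + 184*4 = 19 + 736 = 755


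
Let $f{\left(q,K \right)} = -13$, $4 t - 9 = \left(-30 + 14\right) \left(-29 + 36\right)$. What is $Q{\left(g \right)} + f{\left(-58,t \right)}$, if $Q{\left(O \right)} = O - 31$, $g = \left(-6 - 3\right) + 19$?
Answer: $-34$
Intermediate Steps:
$t = - \frac{103}{4}$ ($t = \frac{9}{4} + \frac{\left(-30 + 14\right) \left(-29 + 36\right)}{4} = \frac{9}{4} + \frac{\left(-16\right) 7}{4} = \frac{9}{4} + \frac{1}{4} \left(-112\right) = \frac{9}{4} - 28 = - \frac{103}{4} \approx -25.75$)
$g = 10$ ($g = -9 + 19 = 10$)
$Q{\left(O \right)} = -31 + O$
$Q{\left(g \right)} + f{\left(-58,t \right)} = \left(-31 + 10\right) - 13 = -21 - 13 = -34$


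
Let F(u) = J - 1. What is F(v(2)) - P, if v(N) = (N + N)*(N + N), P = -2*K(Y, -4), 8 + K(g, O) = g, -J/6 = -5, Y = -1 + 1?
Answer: 13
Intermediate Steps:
Y = 0
J = 30 (J = -6*(-5) = 30)
K(g, O) = -8 + g
P = 16 (P = -2*(-8 + 0) = -2*(-8) = 16)
v(N) = 4*N² (v(N) = (2*N)*(2*N) = 4*N²)
F(u) = 29 (F(u) = 30 - 1 = 29)
F(v(2)) - P = 29 - 1*16 = 29 - 16 = 13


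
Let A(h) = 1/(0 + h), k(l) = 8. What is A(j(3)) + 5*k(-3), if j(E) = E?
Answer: 121/3 ≈ 40.333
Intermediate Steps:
A(h) = 1/h
A(j(3)) + 5*k(-3) = 1/3 + 5*8 = ⅓ + 40 = 121/3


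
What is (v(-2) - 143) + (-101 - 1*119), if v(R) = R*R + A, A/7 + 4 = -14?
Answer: -485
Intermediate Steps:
A = -126 (A = -28 + 7*(-14) = -28 - 98 = -126)
v(R) = -126 + R² (v(R) = R*R - 126 = R² - 126 = -126 + R²)
(v(-2) - 143) + (-101 - 1*119) = ((-126 + (-2)²) - 143) + (-101 - 1*119) = ((-126 + 4) - 143) + (-101 - 119) = (-122 - 143) - 220 = -265 - 220 = -485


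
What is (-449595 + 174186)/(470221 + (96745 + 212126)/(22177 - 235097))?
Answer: -58640084280/100119146449 ≈ -0.58570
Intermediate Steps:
(-449595 + 174186)/(470221 + (96745 + 212126)/(22177 - 235097)) = -275409/(470221 + 308871/(-212920)) = -275409/(470221 + 308871*(-1/212920)) = -275409/(470221 - 308871/212920) = -275409/100119146449/212920 = -275409*212920/100119146449 = -58640084280/100119146449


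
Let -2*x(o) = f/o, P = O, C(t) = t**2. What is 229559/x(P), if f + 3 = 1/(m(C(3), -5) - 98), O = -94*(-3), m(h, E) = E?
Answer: 6667770714/155 ≈ 4.3018e+7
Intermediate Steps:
O = 282
f = -310/103 (f = -3 + 1/(-5 - 98) = -3 + 1/(-103) = -3 - 1/103 = -310/103 ≈ -3.0097)
P = 282
x(o) = 155/(103*o) (x(o) = -(-155)/(103*o) = 155/(103*o))
229559/x(P) = 229559/(((155/103)/282)) = 229559/(((155/103)*(1/282))) = 229559/(155/29046) = 229559*(29046/155) = 6667770714/155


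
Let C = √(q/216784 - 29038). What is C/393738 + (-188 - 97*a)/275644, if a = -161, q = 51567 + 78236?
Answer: 15429/275644 + I*√85288841206961/21339024648 ≈ 0.055974 + 0.00043278*I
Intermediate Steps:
q = 129803
C = I*√85288841206961/54196 (C = √(129803/216784 - 29038) = √(-6294843989/216784) = I*√85288841206961/54196 ≈ 170.4*I)
C/393738 + (-188 - 97*a)/275644 = (I*√85288841206961/54196)/393738 + (-188 - 97*(-161))/275644 = (I*√85288841206961/54196)*(1/393738) + (-188 + 15617)*(1/275644) = I*√85288841206961/21339024648 + 15429*(1/275644) = I*√85288841206961/21339024648 + 15429/275644 = 15429/275644 + I*√85288841206961/21339024648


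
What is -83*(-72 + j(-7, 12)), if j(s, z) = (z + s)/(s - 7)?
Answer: 84079/14 ≈ 6005.6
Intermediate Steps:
j(s, z) = (s + z)/(-7 + s)
-83*(-72 + j(-7, 12)) = -83*(-72 + (-7 + 12)/(-7 - 7)) = -83*(-72 + 5/(-14)) = -83*(-72 - 1/14*5) = -83*(-72 - 5/14) = -83*(-1013/14) = 84079/14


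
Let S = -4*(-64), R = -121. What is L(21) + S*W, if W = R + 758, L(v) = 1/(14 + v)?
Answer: 5707521/35 ≈ 1.6307e+5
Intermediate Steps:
W = 637 (W = -121 + 758 = 637)
S = 256
L(21) + S*W = 1/(14 + 21) + 256*637 = 1/35 + 163072 = 5707521/35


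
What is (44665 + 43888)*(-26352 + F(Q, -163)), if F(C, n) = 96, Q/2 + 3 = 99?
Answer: -2325047568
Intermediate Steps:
Q = 192 (Q = -6 + 2*99 = -6 + 198 = 192)
(44665 + 43888)*(-26352 + F(Q, -163)) = (44665 + 43888)*(-26352 + 96) = 88553*(-26256) = -2325047568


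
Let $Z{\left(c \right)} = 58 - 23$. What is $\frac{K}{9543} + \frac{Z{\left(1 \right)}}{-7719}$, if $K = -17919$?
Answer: $- \frac{46216922}{24554139} \approx -1.8822$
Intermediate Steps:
$Z{\left(c \right)} = 35$ ($Z{\left(c \right)} = 58 - 23 = 35$)
$\frac{K}{9543} + \frac{Z{\left(1 \right)}}{-7719} = - \frac{17919}{9543} + \frac{35}{-7719} = \left(-17919\right) \frac{1}{9543} + 35 \left(- \frac{1}{7719}\right) = - \frac{5973}{3181} - \frac{35}{7719} = - \frac{46216922}{24554139}$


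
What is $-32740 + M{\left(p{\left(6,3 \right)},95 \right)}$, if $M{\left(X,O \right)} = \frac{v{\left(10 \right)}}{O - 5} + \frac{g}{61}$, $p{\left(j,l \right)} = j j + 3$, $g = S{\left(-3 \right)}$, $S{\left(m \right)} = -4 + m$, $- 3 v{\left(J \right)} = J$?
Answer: $- \frac{53923030}{1647} \approx -32740.0$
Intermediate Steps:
$v{\left(J \right)} = - \frac{J}{3}$
$g = -7$ ($g = -4 - 3 = -7$)
$p{\left(j,l \right)} = 3 + j^{2}$ ($p{\left(j,l \right)} = j^{2} + 3 = 3 + j^{2}$)
$M{\left(X,O \right)} = - \frac{7}{61} - \frac{10}{3 \left(-5 + O\right)}$ ($M{\left(X,O \right)} = \frac{\left(- \frac{1}{3}\right) 10}{O - 5} - \frac{7}{61} = - \frac{10}{3 \left(-5 + O\right)} - \frac{7}{61} = - \frac{7}{61} - \frac{10}{3 \left(-5 + O\right)}$)
$-32740 + M{\left(p{\left(6,3 \right)},95 \right)} = -32740 + \frac{-505 - 1995}{183 \left(-5 + 95\right)} = -32740 + \frac{-505 - 1995}{183 \cdot 90} = -32740 + \frac{1}{183} \cdot \frac{1}{90} \left(-2500\right) = -32740 - \frac{250}{1647} = - \frac{53923030}{1647}$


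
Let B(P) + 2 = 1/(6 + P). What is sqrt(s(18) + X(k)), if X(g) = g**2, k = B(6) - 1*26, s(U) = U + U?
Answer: sqrt(117409)/12 ≈ 28.554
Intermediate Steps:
B(P) = -2 + 1/(6 + P)
s(U) = 2*U
k = -335/12 (k = (-11 - 2*6)/(6 + 6) - 1*26 = (-11 - 12)/12 - 26 = (1/12)*(-23) - 26 = -23/12 - 26 = -335/12 ≈ -27.917)
sqrt(s(18) + X(k)) = sqrt(2*18 + (-335/12)**2) = sqrt(36 + 112225/144) = sqrt(117409/144) = sqrt(117409)/12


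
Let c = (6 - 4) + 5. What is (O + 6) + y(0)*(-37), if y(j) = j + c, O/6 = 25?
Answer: -103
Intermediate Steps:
c = 7 (c = 2 + 5 = 7)
O = 150 (O = 6*25 = 150)
y(j) = 7 + j (y(j) = j + 7 = 7 + j)
(O + 6) + y(0)*(-37) = (150 + 6) + (7 + 0)*(-37) = 156 + 7*(-37) = 156 - 259 = -103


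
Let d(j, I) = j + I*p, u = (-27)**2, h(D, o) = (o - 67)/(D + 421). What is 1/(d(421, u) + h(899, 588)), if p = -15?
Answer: -1320/13877959 ≈ -9.5115e-5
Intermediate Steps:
h(D, o) = (-67 + o)/(421 + D)
u = 729
d(j, I) = j - 15*I (d(j, I) = j + I*(-15) = j - 15*I)
1/(d(421, u) + h(899, 588)) = 1/((421 - 15*729) + (-67 + 588)/(421 + 899)) = 1/((421 - 10935) + 521/1320) = 1/(-10514 + (1/1320)*521) = 1/(-10514 + 521/1320) = 1/(-13877959/1320) = -1320/13877959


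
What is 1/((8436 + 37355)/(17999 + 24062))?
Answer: 42061/45791 ≈ 0.91854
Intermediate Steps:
1/((8436 + 37355)/(17999 + 24062)) = 1/(45791/42061) = 42061/45791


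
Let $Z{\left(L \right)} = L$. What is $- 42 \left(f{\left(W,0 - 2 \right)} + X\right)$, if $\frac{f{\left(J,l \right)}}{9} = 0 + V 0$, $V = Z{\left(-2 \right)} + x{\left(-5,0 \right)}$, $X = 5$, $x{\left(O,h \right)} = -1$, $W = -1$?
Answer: $-210$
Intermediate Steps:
$V = -3$ ($V = -2 - 1 = -3$)
$f{\left(J,l \right)} = 0$ ($f{\left(J,l \right)} = 9 \left(0 - 0\right) = 9 \left(0 + 0\right) = 9 \cdot 0 = 0$)
$- 42 \left(f{\left(W,0 - 2 \right)} + X\right) = - 42 \left(0 + 5\right) = \left(-42\right) 5 = -210$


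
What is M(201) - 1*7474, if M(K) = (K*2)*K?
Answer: 73328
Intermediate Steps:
M(K) = 2*K² (M(K) = (2*K)*K = 2*K²)
M(201) - 1*7474 = 2*201² - 1*7474 = 2*40401 - 7474 = 80802 - 7474 = 73328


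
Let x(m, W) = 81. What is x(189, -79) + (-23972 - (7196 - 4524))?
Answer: -26563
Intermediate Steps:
x(189, -79) + (-23972 - (7196 - 4524)) = 81 + (-23972 - (7196 - 4524)) = 81 + (-23972 - 1*2672) = 81 + (-23972 - 2672) = 81 - 26644 = -26563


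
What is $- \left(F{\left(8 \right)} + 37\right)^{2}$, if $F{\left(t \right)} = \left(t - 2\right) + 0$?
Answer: $-1849$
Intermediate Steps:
$F{\left(t \right)} = -2 + t$ ($F{\left(t \right)} = \left(-2 + t\right) + 0 = -2 + t$)
$- \left(F{\left(8 \right)} + 37\right)^{2} = - \left(\left(-2 + 8\right) + 37\right)^{2} = - \left(6 + 37\right)^{2} = - 43^{2} = \left(-1\right) 1849 = -1849$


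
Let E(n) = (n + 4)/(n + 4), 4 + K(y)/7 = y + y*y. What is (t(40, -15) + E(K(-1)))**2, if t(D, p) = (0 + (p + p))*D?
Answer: 1437601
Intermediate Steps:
K(y) = -28 + 7*y + 7*y**2 (K(y) = -28 + 7*(y + y*y) = -28 + 7*(y + y**2) = -28 + (7*y + 7*y**2) = -28 + 7*y + 7*y**2)
t(D, p) = 2*D*p (t(D, p) = (0 + 2*p)*D = (2*p)*D = 2*D*p)
E(n) = 1 (E(n) = (4 + n)/(4 + n) = 1)
(t(40, -15) + E(K(-1)))**2 = (2*40*(-15) + 1)**2 = (-1200 + 1)**2 = (-1199)**2 = 1437601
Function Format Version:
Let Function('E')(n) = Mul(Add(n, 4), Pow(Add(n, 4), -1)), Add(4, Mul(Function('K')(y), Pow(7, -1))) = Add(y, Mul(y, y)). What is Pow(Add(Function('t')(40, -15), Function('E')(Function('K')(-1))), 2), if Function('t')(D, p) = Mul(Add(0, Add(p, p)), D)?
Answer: 1437601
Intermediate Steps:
Function('K')(y) = Add(-28, Mul(7, y), Mul(7, Pow(y, 2))) (Function('K')(y) = Add(-28, Mul(7, Add(y, Mul(y, y)))) = Add(-28, Mul(7, Add(y, Pow(y, 2)))) = Add(-28, Add(Mul(7, y), Mul(7, Pow(y, 2)))) = Add(-28, Mul(7, y), Mul(7, Pow(y, 2))))
Function('t')(D, p) = Mul(2, D, p) (Function('t')(D, p) = Mul(Add(0, Mul(2, p)), D) = Mul(Mul(2, p), D) = Mul(2, D, p))
Function('E')(n) = 1 (Function('E')(n) = Mul(Add(4, n), Pow(Add(4, n), -1)) = 1)
Pow(Add(Function('t')(40, -15), Function('E')(Function('K')(-1))), 2) = Pow(Add(Mul(2, 40, -15), 1), 2) = Pow(Add(-1200, 1), 2) = Pow(-1199, 2) = 1437601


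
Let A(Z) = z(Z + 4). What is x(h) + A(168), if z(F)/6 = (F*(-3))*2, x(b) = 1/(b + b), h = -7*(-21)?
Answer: -1820447/294 ≈ -6192.0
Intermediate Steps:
h = 147
x(b) = 1/(2*b)
z(F) = -36*F (z(F) = 6*((F*(-3))*2) = 6*(-3*F*2) = 6*(-6*F) = -36*F)
A(Z) = -144 - 36*Z (A(Z) = -36*(Z + 4) = -36*(4 + Z) = -144 - 36*Z)
x(h) + A(168) = (1/2)/147 + (-144 - 36*168) = (1/2)*(1/147) + (-144 - 6048) = 1/294 - 6192 = -1820447/294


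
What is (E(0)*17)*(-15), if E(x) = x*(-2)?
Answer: 0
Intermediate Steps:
E(x) = -2*x
(E(0)*17)*(-15) = (-2*0*17)*(-15) = (0*17)*(-15) = 0*(-15) = 0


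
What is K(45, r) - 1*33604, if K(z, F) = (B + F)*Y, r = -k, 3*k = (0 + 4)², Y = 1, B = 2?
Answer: -100822/3 ≈ -33607.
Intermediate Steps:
k = 16/3 (k = (0 + 4)²/3 = (⅓)*4² = (⅓)*16 = 16/3 ≈ 5.3333)
r = -16/3 (r = -1*16/3 = -16/3 ≈ -5.3333)
K(z, F) = 2 + F (K(z, F) = (2 + F)*1 = 2 + F)
K(45, r) - 1*33604 = (2 - 16/3) - 1*33604 = -10/3 - 33604 = -100822/3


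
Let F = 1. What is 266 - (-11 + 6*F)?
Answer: 271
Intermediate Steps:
266 - (-11 + 6*F) = 266 - (-11 + 6*1) = 266 - (-11 + 6) = 266 - 1*(-5) = 266 + 5 = 271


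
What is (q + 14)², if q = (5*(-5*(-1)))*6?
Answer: 26896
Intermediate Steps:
q = 150 (q = (5*5)*6 = 25*6 = 150)
(q + 14)² = (150 + 14)² = 164² = 26896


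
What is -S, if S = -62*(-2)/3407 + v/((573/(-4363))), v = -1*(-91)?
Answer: 1352620379/1952211 ≈ 692.87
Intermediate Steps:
v = 91
S = -1352620379/1952211 (S = -62*(-2)/3407 + 91/((573/(-4363))) = 124*(1/3407) + 91/((573*(-1/4363))) = 124/3407 + 91/(-573/4363) = 124/3407 + 91*(-4363/573) = 124/3407 - 397033/573 = -1352620379/1952211 ≈ -692.87)
-S = -1*(-1352620379/1952211) = 1352620379/1952211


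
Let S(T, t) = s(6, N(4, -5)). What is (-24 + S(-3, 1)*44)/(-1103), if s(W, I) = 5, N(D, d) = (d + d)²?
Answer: -196/1103 ≈ -0.17770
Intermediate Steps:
N(D, d) = 4*d² (N(D, d) = (2*d)² = 4*d²)
S(T, t) = 5
(-24 + S(-3, 1)*44)/(-1103) = (-24 + 5*44)/(-1103) = (-24 + 220)*(-1/1103) = 196*(-1/1103) = -196/1103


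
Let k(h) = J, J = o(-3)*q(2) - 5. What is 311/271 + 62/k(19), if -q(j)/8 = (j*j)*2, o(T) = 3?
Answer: 44465/53387 ≈ 0.83288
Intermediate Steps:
q(j) = -16*j² (q(j) = -8*j*j*2 = -8*j²*2 = -16*j²)
J = -197 (J = 3*(-16*2²) - 5 = 3*(-16*4) - 5 = 3*(-64) - 5 = -192 - 5 = -197)
k(h) = -197
311/271 + 62/k(19) = 311/271 + 62/(-197) = 311*(1/271) + 62*(-1/197) = 311/271 - 62/197 = 44465/53387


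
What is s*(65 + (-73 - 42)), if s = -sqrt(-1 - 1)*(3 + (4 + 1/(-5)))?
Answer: 340*I*sqrt(2) ≈ 480.83*I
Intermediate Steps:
s = -34*I*sqrt(2)/5 (s = -sqrt(-2)*(3 + (4 - 1/5)) = -I*sqrt(2)*(3 + 19/5) = -I*sqrt(2)*34/5 = -34*I*sqrt(2)/5 ≈ -9.6167*I)
s*(65 + (-73 - 42)) = (-34*I*sqrt(2)/5)*(65 + (-73 - 42)) = (-34*I*sqrt(2)/5)*(65 - 115) = -34*I*sqrt(2)/5*(-50) = 340*I*sqrt(2)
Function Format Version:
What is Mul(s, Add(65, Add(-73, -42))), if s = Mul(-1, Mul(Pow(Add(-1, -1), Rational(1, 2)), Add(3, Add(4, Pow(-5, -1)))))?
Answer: Mul(340, I, Pow(2, Rational(1, 2))) ≈ Mul(480.83, I)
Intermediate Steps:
s = Mul(Rational(-34, 5), I, Pow(2, Rational(1, 2))) (s = Mul(-1, Mul(Pow(-2, Rational(1, 2)), Add(3, Add(4, Rational(-1, 5))))) = Mul(-1, Mul(Mul(I, Pow(2, Rational(1, 2))), Add(3, Rational(19, 5)))) = Mul(-1, Mul(Mul(I, Pow(2, Rational(1, 2))), Rational(34, 5))) = Mul(-1, Mul(Rational(34, 5), I, Pow(2, Rational(1, 2)))) = Mul(Rational(-34, 5), I, Pow(2, Rational(1, 2))) ≈ Mul(-9.6167, I))
Mul(s, Add(65, Add(-73, -42))) = Mul(Mul(Rational(-34, 5), I, Pow(2, Rational(1, 2))), Add(65, Add(-73, -42))) = Mul(Mul(Rational(-34, 5), I, Pow(2, Rational(1, 2))), Add(65, -115)) = Mul(Mul(Rational(-34, 5), I, Pow(2, Rational(1, 2))), -50) = Mul(340, I, Pow(2, Rational(1, 2)))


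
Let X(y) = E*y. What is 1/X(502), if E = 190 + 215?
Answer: 1/203310 ≈ 4.9186e-6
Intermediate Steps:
E = 405
X(y) = 405*y
1/X(502) = 1/(405*502) = 1/203310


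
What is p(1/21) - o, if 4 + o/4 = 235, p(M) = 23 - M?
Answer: -18922/21 ≈ -901.05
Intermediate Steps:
o = 924 (o = -16 + 4*235 = -16 + 940 = 924)
p(1/21) - o = (23 - 1/21) - 1*924 = (23 - 1*1/21) - 924 = (23 - 1/21) - 924 = 482/21 - 924 = -18922/21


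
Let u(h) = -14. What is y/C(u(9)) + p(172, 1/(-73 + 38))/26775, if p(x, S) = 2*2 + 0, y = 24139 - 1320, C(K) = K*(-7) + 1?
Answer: 67886569/294525 ≈ 230.50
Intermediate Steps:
C(K) = 1 - 7*K (C(K) = -7*K + 1 = 1 - 7*K)
y = 22819
p(x, S) = 4 (p(x, S) = 4 + 0 = 4)
y/C(u(9)) + p(172, 1/(-73 + 38))/26775 = 22819/(1 - 7*(-14)) + 4/26775 = 22819/(1 + 98) + 4*(1/26775) = 22819/99 + 4/26775 = 67886569/294525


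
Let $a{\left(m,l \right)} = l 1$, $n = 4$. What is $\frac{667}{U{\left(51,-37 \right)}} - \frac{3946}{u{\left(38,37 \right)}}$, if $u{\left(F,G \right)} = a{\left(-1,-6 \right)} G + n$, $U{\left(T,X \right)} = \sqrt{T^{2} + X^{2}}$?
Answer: $\frac{1973}{109} + \frac{667 \sqrt{3970}}{3970} \approx 28.687$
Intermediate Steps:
$a{\left(m,l \right)} = l$
$u{\left(F,G \right)} = 4 - 6 G$ ($u{\left(F,G \right)} = - 6 G + 4 = 4 - 6 G$)
$\frac{667}{U{\left(51,-37 \right)}} - \frac{3946}{u{\left(38,37 \right)}} = \frac{667}{\sqrt{51^{2} + \left(-37\right)^{2}}} - \frac{3946}{4 - 222} = \frac{667}{\sqrt{2601 + 1369}} - \frac{3946}{4 - 222} = \frac{667}{\sqrt{3970}} - \frac{3946}{-218} = 667 \frac{\sqrt{3970}}{3970} - - \frac{1973}{109} = \frac{667 \sqrt{3970}}{3970} + \frac{1973}{109} = \frac{1973}{109} + \frac{667 \sqrt{3970}}{3970}$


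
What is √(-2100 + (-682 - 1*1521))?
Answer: I*√4303 ≈ 65.597*I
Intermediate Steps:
√(-2100 + (-682 - 1*1521)) = √(-2100 + (-682 - 1521)) = √(-2100 - 2203) = √(-4303) = I*√4303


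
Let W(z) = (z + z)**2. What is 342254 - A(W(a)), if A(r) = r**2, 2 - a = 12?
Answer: 182254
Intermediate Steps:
a = -10 (a = 2 - 1*12 = 2 - 12 = -10)
W(z) = 4*z**2 (W(z) = (2*z)**2 = 4*z**2)
342254 - A(W(a)) = 342254 - (4*(-10)**2)**2 = 342254 - (4*100)**2 = 342254 - 1*400**2 = 342254 - 1*160000 = 342254 - 160000 = 182254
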